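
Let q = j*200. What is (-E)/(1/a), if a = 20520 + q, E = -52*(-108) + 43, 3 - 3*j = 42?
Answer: -101409280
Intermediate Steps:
j = -13 (j = 1 - ⅓*42 = 1 - 14 = -13)
q = -2600 (q = -13*200 = -2600)
E = 5659 (E = 5616 + 43 = 5659)
a = 17920 (a = 20520 - 2600 = 17920)
(-E)/(1/a) = (-1*5659)/(1/17920) = -5659/1/17920 = -5659*17920 = -101409280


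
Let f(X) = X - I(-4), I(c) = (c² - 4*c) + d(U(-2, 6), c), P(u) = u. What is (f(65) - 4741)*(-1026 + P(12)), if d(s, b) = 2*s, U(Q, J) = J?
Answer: 4786080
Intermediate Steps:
I(c) = 12 + c² - 4*c (I(c) = (c² - 4*c) + 2*6 = (c² - 4*c) + 12 = 12 + c² - 4*c)
f(X) = -44 + X (f(X) = X - (12 + (-4)² - 4*(-4)) = X - (12 + 16 + 16) = X - 1*44 = X - 44 = -44 + X)
(f(65) - 4741)*(-1026 + P(12)) = ((-44 + 65) - 4741)*(-1026 + 12) = (21 - 4741)*(-1014) = -4720*(-1014) = 4786080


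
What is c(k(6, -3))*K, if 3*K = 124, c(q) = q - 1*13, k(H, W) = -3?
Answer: -1984/3 ≈ -661.33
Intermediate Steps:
c(q) = -13 + q (c(q) = q - 13 = -13 + q)
K = 124/3 (K = (⅓)*124 = 124/3 ≈ 41.333)
c(k(6, -3))*K = (-13 - 3)*(124/3) = -16*124/3 = -1984/3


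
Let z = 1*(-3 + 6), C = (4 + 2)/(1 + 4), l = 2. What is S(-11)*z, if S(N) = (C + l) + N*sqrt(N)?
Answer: 48/5 - 33*I*sqrt(11) ≈ 9.6 - 109.45*I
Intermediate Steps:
C = 6/5 ≈ 1.2000
S(N) = 16/5 + N**(3/2) (S(N) = (6/5 + 2) + N*sqrt(N) = 16/5 + N**(3/2))
z = 3 (z = 1*3 = 3)
S(-11)*z = (16/5 + (-11)**(3/2))*3 = (16/5 - 11*I*sqrt(11))*3 = 48/5 - 33*I*sqrt(11)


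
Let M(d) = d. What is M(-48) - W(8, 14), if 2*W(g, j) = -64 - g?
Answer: -12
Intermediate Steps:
W(g, j) = -32 - g/2 (W(g, j) = (-64 - g)/2 = -32 - g/2)
M(-48) - W(8, 14) = -48 - (-32 - 1/2*8) = -48 - (-32 - 4) = -48 - 1*(-36) = -48 + 36 = -12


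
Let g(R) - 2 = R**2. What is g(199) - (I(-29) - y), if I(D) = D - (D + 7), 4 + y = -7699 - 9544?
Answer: 22363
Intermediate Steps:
y = -17247 (y = -4 + (-7699 - 9544) = -4 - 17243 = -17247)
I(D) = -7 (I(D) = D - (7 + D) = D + (-7 - D) = -7)
g(R) = 2 + R**2
g(199) - (I(-29) - y) = (2 + 199**2) - (-7 - 1*(-17247)) = (2 + 39601) - (-7 + 17247) = 39603 - 1*17240 = 39603 - 17240 = 22363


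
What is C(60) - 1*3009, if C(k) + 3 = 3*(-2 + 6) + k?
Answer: -2940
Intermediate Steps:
C(k) = 9 + k (C(k) = -3 + (3*(-2 + 6) + k) = -3 + (3*4 + k) = -3 + (12 + k) = 9 + k)
C(60) - 1*3009 = (9 + 60) - 1*3009 = 69 - 3009 = -2940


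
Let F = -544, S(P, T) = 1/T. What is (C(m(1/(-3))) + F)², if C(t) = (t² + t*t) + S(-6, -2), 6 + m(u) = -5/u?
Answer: 585225/4 ≈ 1.4631e+5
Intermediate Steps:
m(u) = -6 - 5/u
C(t) = -½ + 2*t² (C(t) = (t² + t*t) + 1/(-2) = (t² + t²) - ½ = 2*t² - ½ = -½ + 2*t²)
(C(m(1/(-3))) + F)² = ((-½ + 2*(-6 - 5/(1/(-3)))²) - 544)² = ((-½ + 2*(-6 - 5/(-⅓))²) - 544)² = ((-½ + 2*(-6 - 5*(-3))²) - 544)² = ((-½ + 2*(-6 + 15)²) - 544)² = ((-½ + 2*9²) - 544)² = ((-½ + 2*81) - 544)² = ((-½ + 162) - 544)² = (323/2 - 544)² = (-765/2)² = 585225/4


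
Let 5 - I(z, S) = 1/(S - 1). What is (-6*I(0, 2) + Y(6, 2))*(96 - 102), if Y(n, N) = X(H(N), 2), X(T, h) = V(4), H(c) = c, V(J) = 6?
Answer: 108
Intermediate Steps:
X(T, h) = 6
Y(n, N) = 6
I(z, S) = 5 - 1/(-1 + S) (I(z, S) = 5 - 1/(S - 1) = 5 - 1/(-1 + S))
(-6*I(0, 2) + Y(6, 2))*(96 - 102) = (-6*(-6 + 5*2)/(-1 + 2) + 6)*(96 - 102) = (-6*(-6 + 10)/1 + 6)*(-6) = (-6*4 + 6)*(-6) = (-24 + 6)*(-6) = -18*(-6) = 108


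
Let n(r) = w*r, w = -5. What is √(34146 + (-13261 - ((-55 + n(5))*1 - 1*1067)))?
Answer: 36*√17 ≈ 148.43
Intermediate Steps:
n(r) = -5*r
√(34146 + (-13261 - ((-55 + n(5))*1 - 1*1067))) = √(34146 + (-13261 - ((-55 - 5*5)*1 - 1*1067))) = √(34146 + (-13261 - ((-55 - 25)*1 - 1067))) = √(34146 + (-13261 - (-80*1 - 1067))) = √(34146 + (-13261 - (-80 - 1067))) = √(34146 + (-13261 - 1*(-1147))) = √(34146 + (-13261 + 1147)) = √(34146 - 12114) = √22032 = 36*√17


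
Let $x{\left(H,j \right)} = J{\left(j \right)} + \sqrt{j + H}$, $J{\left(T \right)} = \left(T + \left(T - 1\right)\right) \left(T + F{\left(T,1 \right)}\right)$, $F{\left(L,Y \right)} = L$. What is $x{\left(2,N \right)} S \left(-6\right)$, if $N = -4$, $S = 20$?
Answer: $-8640 - 120 i \sqrt{2} \approx -8640.0 - 169.71 i$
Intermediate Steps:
$J{\left(T \right)} = 2 T \left(-1 + 2 T\right)$ ($J{\left(T \right)} = \left(T + \left(T - 1\right)\right) \left(T + T\right) = \left(T + \left(-1 + T\right)\right) 2 T = \left(-1 + 2 T\right) 2 T = 2 T \left(-1 + 2 T\right)$)
$x{\left(H,j \right)} = \sqrt{H + j} + 2 j \left(-1 + 2 j\right)$ ($x{\left(H,j \right)} = 2 j \left(-1 + 2 j\right) + \sqrt{j + H} = 2 j \left(-1 + 2 j\right) + \sqrt{H + j} = \sqrt{H + j} + 2 j \left(-1 + 2 j\right)$)
$x{\left(2,N \right)} S \left(-6\right) = \left(\sqrt{2 - 4} - -8 + 4 \left(-4\right)^{2}\right) 20 \left(-6\right) = \left(\sqrt{-2} + 8 + 4 \cdot 16\right) 20 \left(-6\right) = \left(i \sqrt{2} + 8 + 64\right) 20 \left(-6\right) = \left(72 + i \sqrt{2}\right) 20 \left(-6\right) = \left(1440 + 20 i \sqrt{2}\right) \left(-6\right) = -8640 - 120 i \sqrt{2}$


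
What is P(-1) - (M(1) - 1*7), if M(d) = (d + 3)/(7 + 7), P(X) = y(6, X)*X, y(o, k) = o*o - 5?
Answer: -170/7 ≈ -24.286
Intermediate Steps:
y(o, k) = -5 + o² (y(o, k) = o² - 5 = -5 + o²)
P(X) = 31*X (P(X) = (-5 + 6²)*X = (-5 + 36)*X = 31*X)
M(d) = 3/14 + d/14 (M(d) = (3 + d)/14 = (3 + d)*(1/14) = 3/14 + d/14)
P(-1) - (M(1) - 1*7) = 31*(-1) - ((3/14 + (1/14)*1) - 1*7) = -31 - ((3/14 + 1/14) - 7) = -31 - (2/7 - 7) = -31 - 1*(-47/7) = -31 + 47/7 = -170/7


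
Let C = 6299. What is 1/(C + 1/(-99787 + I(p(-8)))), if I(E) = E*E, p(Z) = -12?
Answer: 99643/627651256 ≈ 0.00015876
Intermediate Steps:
I(E) = E²
1/(C + 1/(-99787 + I(p(-8)))) = 1/(6299 + 1/(-99787 + (-12)²)) = 1/(6299 + 1/(-99787 + 144)) = 1/(6299 + 1/(-99643)) = 1/(6299 - 1/99643) = 1/(627651256/99643) = 99643/627651256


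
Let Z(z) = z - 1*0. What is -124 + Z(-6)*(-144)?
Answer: 740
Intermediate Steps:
Z(z) = z (Z(z) = z + 0 = z)
-124 + Z(-6)*(-144) = -124 - 6*(-144) = -124 + 864 = 740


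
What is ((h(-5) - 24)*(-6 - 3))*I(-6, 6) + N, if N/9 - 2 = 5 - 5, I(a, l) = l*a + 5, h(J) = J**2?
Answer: 297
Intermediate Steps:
I(a, l) = 5 + a*l (I(a, l) = a*l + 5 = 5 + a*l)
N = 18 (N = 18 + 9*(5 - 5) = 18 + 9*0 = 18 + 0 = 18)
((h(-5) - 24)*(-6 - 3))*I(-6, 6) + N = (((-5)**2 - 24)*(-6 - 3))*(5 - 6*6) + 18 = ((25 - 24)*(-9))*(5 - 36) + 18 = (1*(-9))*(-31) + 18 = -9*(-31) + 18 = 279 + 18 = 297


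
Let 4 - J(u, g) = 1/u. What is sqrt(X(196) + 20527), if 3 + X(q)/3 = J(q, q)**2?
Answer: sqrt(790058755)/196 ≈ 143.41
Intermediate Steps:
J(u, g) = 4 - 1/u
X(q) = -9 + 3*(4 - 1/q)**2
sqrt(X(196) + 20527) = sqrt((39 - 24/196 + 3/196**2) + 20527) = sqrt((39 - 24*1/196 + 3*(1/38416)) + 20527) = sqrt((39 - 6/49 + 3/38416) + 20527) = sqrt(1493523/38416 + 20527) = sqrt(790058755/38416) = sqrt(790058755)/196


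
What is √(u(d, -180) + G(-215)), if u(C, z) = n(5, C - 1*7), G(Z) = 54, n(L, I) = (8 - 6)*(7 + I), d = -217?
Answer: 2*I*√95 ≈ 19.494*I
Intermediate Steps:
n(L, I) = 14 + 2*I (n(L, I) = 2*(7 + I) = 14 + 2*I)
u(C, z) = 2*C (u(C, z) = 14 + 2*(C - 1*7) = 14 + 2*(C - 7) = 14 + 2*(-7 + C) = 14 + (-14 + 2*C) = 2*C)
√(u(d, -180) + G(-215)) = √(2*(-217) + 54) = √(-434 + 54) = √(-380) = 2*I*√95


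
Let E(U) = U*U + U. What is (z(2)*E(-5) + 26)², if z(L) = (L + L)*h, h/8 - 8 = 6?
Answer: 80748196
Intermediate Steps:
h = 112 (h = 64 + 8*6 = 64 + 48 = 112)
E(U) = U + U² (E(U) = U² + U = U + U²)
z(L) = 224*L (z(L) = (L + L)*112 = (2*L)*112 = 224*L)
(z(2)*E(-5) + 26)² = ((224*2)*(-5*(1 - 5)) + 26)² = (448*(-5*(-4)) + 26)² = (448*20 + 26)² = (8960 + 26)² = 8986² = 80748196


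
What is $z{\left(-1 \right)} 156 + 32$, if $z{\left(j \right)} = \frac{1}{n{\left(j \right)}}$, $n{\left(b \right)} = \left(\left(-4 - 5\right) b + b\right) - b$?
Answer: $\frac{148}{3} \approx 49.333$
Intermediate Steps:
$n{\left(b \right)} = - 9 b$ ($n{\left(b \right)} = \left(\left(-4 - 5\right) b + b\right) - b = \left(- 9 b + b\right) - b = - 8 b - b = - 9 b$)
$z{\left(j \right)} = - \frac{1}{9 j}$ ($z{\left(j \right)} = \frac{1}{\left(-9\right) j} = - \frac{1}{9 j}$)
$z{\left(-1 \right)} 156 + 32 = - \frac{1}{9 \left(-1\right)} 156 + 32 = \left(- \frac{1}{9}\right) \left(-1\right) 156 + 32 = \frac{1}{9} \cdot 156 + 32 = \frac{52}{3} + 32 = \frac{148}{3}$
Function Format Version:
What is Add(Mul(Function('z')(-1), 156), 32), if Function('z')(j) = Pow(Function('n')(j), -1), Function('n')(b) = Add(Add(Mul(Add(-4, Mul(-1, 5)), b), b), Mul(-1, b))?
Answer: Rational(148, 3) ≈ 49.333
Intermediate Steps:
Function('n')(b) = Mul(-9, b) (Function('n')(b) = Add(Add(Mul(Add(-4, -5), b), b), Mul(-1, b)) = Add(Add(Mul(-9, b), b), Mul(-1, b)) = Add(Mul(-8, b), Mul(-1, b)) = Mul(-9, b))
Function('z')(j) = Mul(Rational(-1, 9), Pow(j, -1)) (Function('z')(j) = Pow(Mul(-9, j), -1) = Mul(Rational(-1, 9), Pow(j, -1)))
Add(Mul(Function('z')(-1), 156), 32) = Add(Mul(Mul(Rational(-1, 9), Pow(-1, -1)), 156), 32) = Add(Mul(Mul(Rational(-1, 9), -1), 156), 32) = Add(Mul(Rational(1, 9), 156), 32) = Add(Rational(52, 3), 32) = Rational(148, 3)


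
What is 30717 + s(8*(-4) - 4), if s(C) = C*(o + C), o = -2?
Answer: 32085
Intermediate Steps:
s(C) = C*(-2 + C)
30717 + s(8*(-4) - 4) = 30717 + (8*(-4) - 4)*(-2 + (8*(-4) - 4)) = 30717 + (-32 - 4)*(-2 + (-32 - 4)) = 30717 - 36*(-2 - 36) = 30717 - 36*(-38) = 30717 + 1368 = 32085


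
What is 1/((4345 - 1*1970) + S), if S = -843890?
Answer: -1/841515 ≈ -1.1883e-6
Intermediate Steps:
1/((4345 - 1*1970) + S) = 1/((4345 - 1*1970) - 843890) = 1/((4345 - 1970) - 843890) = 1/(2375 - 843890) = 1/(-841515) = -1/841515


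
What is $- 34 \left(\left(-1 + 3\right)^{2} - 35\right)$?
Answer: $1054$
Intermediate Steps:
$- 34 \left(\left(-1 + 3\right)^{2} - 35\right) = - 34 \left(2^{2} - 35\right) = - 34 \left(4 - 35\right) = \left(-34\right) \left(-31\right) = 1054$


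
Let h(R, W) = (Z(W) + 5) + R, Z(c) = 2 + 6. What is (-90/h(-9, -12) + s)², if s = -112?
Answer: 72361/4 ≈ 18090.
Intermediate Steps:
Z(c) = 8
h(R, W) = 13 + R (h(R, W) = (8 + 5) + R = 13 + R)
(-90/h(-9, -12) + s)² = (-90/(13 - 9) - 112)² = (-90/4 - 112)² = (-90*¼ - 112)² = (-45/2 - 112)² = (-269/2)² = 72361/4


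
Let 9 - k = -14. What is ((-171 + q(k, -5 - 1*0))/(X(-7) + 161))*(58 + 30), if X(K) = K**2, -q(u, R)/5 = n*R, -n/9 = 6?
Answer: -22308/35 ≈ -637.37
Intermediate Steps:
n = -54 (n = -9*6 = -54)
k = 23 (k = 9 - 1*(-14) = 9 + 14 = 23)
q(u, R) = 270*R (q(u, R) = -(-270)*R = 270*R)
((-171 + q(k, -5 - 1*0))/(X(-7) + 161))*(58 + 30) = ((-171 + 270*(-5 - 1*0))/((-7)**2 + 161))*(58 + 30) = ((-171 + 270*(-5 + 0))/(49 + 161))*88 = ((-171 + 270*(-5))/210)*88 = ((-171 - 1350)*(1/210))*88 = -1521*1/210*88 = -507/70*88 = -22308/35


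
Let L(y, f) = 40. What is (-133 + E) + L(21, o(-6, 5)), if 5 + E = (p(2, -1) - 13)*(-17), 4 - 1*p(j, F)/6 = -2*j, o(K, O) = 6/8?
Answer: -693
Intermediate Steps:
o(K, O) = ¾ (o(K, O) = 6*(⅛) = ¾)
p(j, F) = 24 + 12*j (p(j, F) = 24 - (-12)*j = 24 + 12*j)
E = -600 (E = -5 + ((24 + 12*2) - 13)*(-17) = -5 + ((24 + 24) - 13)*(-17) = -5 + (48 - 13)*(-17) = -5 + 35*(-17) = -5 - 595 = -600)
(-133 + E) + L(21, o(-6, 5)) = (-133 - 600) + 40 = -733 + 40 = -693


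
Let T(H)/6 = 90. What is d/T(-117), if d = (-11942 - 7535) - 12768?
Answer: -6449/108 ≈ -59.713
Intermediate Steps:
T(H) = 540 (T(H) = 6*90 = 540)
d = -32245 (d = -19477 - 12768 = -32245)
d/T(-117) = -32245/540 = -32245*1/540 = -6449/108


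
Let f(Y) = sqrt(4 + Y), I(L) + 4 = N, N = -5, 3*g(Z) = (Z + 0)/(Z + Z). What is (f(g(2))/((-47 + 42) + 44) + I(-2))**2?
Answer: 739231/9126 - 5*sqrt(6)/13 ≈ 80.061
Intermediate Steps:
g(Z) = 1/6 (g(Z) = ((Z + 0)/(Z + Z))/3 = (Z/((2*Z)))/3 = (Z*(1/(2*Z)))/3 = (1/3)*(1/2) = 1/6)
I(L) = -9 (I(L) = -4 - 5 = -9)
(f(g(2))/((-47 + 42) + 44) + I(-2))**2 = (sqrt(4 + 1/6)/((-47 + 42) + 44) - 9)**2 = (sqrt(25/6)/(-5 + 44) - 9)**2 = ((5*sqrt(6)/6)/39 - 9)**2 = ((5*sqrt(6)/6)*(1/39) - 9)**2 = (5*sqrt(6)/234 - 9)**2 = (-9 + 5*sqrt(6)/234)**2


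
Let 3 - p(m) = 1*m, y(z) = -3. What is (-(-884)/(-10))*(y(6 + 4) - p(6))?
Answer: 0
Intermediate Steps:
p(m) = 3 - m
(-(-884)/(-10))*(y(6 + 4) - p(6)) = (-(-884)/(-10))*(-3 - (3 - 1*6)) = (-(-884)*(-1)/10)*(-3 - (3 - 6)) = (-26*17/5)*(-3 - 1*(-3)) = -442*(-3 + 3)/5 = -442/5*0 = 0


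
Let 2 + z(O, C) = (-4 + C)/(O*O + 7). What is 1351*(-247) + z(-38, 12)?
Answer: -484197241/1451 ≈ -3.3370e+5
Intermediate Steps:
z(O, C) = -2 + (-4 + C)/(7 + O**2) (z(O, C) = -2 + (-4 + C)/(O*O + 7) = -2 + (-4 + C)/(O**2 + 7) = -2 + (-4 + C)/(7 + O**2))
1351*(-247) + z(-38, 12) = 1351*(-247) + (-18 + 12 - 2*(-38)**2)/(7 + (-38)**2) = -333697 + (-18 + 12 - 2*1444)/(7 + 1444) = -333697 + (-18 + 12 - 2888)/1451 = -333697 + (1/1451)*(-2894) = -333697 - 2894/1451 = -484197241/1451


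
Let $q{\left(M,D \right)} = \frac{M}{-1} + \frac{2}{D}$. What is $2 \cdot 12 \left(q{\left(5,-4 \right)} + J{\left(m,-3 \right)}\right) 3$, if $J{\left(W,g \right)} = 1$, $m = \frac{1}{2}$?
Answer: $-324$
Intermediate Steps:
$q{\left(M,D \right)} = - M + \frac{2}{D}$ ($q{\left(M,D \right)} = M \left(-1\right) + \frac{2}{D} = - M + \frac{2}{D}$)
$m = \frac{1}{2} \approx 0.5$
$2 \cdot 12 \left(q{\left(5,-4 \right)} + J{\left(m,-3 \right)}\right) 3 = 2 \cdot 12 \left(\left(\left(-1\right) 5 + \frac{2}{-4}\right) + 1\right) 3 = 24 \left(\left(-5 + 2 \left(- \frac{1}{4}\right)\right) + 1\right) 3 = 24 \left(\left(-5 - \frac{1}{2}\right) + 1\right) 3 = 24 \left(- \frac{11}{2} + 1\right) 3 = 24 \left(\left(- \frac{9}{2}\right) 3\right) = 24 \left(- \frac{27}{2}\right) = -324$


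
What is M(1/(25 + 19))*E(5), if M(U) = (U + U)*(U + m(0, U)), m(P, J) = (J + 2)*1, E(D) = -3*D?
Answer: -675/484 ≈ -1.3946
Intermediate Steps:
m(P, J) = 2 + J (m(P, J) = (2 + J)*1 = 2 + J)
M(U) = 2*U*(2 + 2*U) (M(U) = (U + U)*(U + (2 + U)) = (2*U)*(2 + 2*U) = 2*U*(2 + 2*U))
M(1/(25 + 19))*E(5) = (4*(1 + 1/(25 + 19))/(25 + 19))*(-3*5) = (4*(1 + 1/44)/44)*(-15) = (4*(1/44)*(1 + 1/44))*(-15) = (4*(1/44)*(45/44))*(-15) = (45/484)*(-15) = -675/484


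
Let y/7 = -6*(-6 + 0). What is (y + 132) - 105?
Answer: 279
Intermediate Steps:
y = 252 (y = 7*(-6*(-6 + 0)) = 7*(-6*(-6)) = 7*36 = 252)
(y + 132) - 105 = (252 + 132) - 105 = 384 - 105 = 279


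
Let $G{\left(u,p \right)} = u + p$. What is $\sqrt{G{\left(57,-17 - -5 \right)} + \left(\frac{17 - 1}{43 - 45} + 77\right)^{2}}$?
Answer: $3 \sqrt{534} \approx 69.325$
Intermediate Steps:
$G{\left(u,p \right)} = p + u$
$\sqrt{G{\left(57,-17 - -5 \right)} + \left(\frac{17 - 1}{43 - 45} + 77\right)^{2}} = \sqrt{\left(\left(-17 - -5\right) + 57\right) + \left(\frac{17 - 1}{43 - 45} + 77\right)^{2}} = \sqrt{\left(\left(-17 + 5\right) + 57\right) + \left(\frac{16}{-2} + 77\right)^{2}} = \sqrt{\left(-12 + 57\right) + \left(16 \left(- \frac{1}{2}\right) + 77\right)^{2}} = \sqrt{45 + \left(-8 + 77\right)^{2}} = \sqrt{45 + 69^{2}} = \sqrt{45 + 4761} = \sqrt{4806} = 3 \sqrt{534}$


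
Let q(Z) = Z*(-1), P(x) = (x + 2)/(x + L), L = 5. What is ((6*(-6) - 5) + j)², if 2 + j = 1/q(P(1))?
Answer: 2025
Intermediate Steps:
P(x) = (2 + x)/(5 + x) (P(x) = (x + 2)/(x + 5) = (2 + x)/(5 + x))
q(Z) = -Z
j = -4 (j = -2 + 1/(-(2 + 1)/(5 + 1)) = -2 + 1/(-3/6) = -2 + 1/(-1*½) = -2 + 1/(-½) = -2 - 2 = -4)
((6*(-6) - 5) + j)² = ((6*(-6) - 5) - 4)² = ((-36 - 5) - 4)² = (-41 - 4)² = (-45)² = 2025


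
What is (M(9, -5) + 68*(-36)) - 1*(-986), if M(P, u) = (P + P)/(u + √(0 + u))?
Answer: -1465 - 3*I*√5/5 ≈ -1465.0 - 1.3416*I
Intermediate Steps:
M(P, u) = 2*P/(u + √u) (M(P, u) = (2*P)/(u + √u) = 2*P/(u + √u))
(M(9, -5) + 68*(-36)) - 1*(-986) = (2*9/(-5 + √(-5)) + 68*(-36)) - 1*(-986) = (2*9/(-5 + I*√5) - 2448) + 986 = (18/(-5 + I*√5) - 2448) + 986 = (-2448 + 18/(-5 + I*√5)) + 986 = -1462 + 18/(-5 + I*√5)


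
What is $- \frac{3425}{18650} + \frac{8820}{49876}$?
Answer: $- \frac{63323}{9301874} \approx -0.0068076$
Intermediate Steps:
$- \frac{3425}{18650} + \frac{8820}{49876} = \left(-3425\right) \frac{1}{18650} + 8820 \cdot \frac{1}{49876} = - \frac{137}{746} + \frac{2205}{12469} = - \frac{63323}{9301874}$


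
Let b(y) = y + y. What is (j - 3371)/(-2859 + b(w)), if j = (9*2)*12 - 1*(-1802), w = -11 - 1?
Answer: 451/961 ≈ 0.46930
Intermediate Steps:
w = -12
b(y) = 2*y
j = 2018 (j = 18*12 + 1802 = 216 + 1802 = 2018)
(j - 3371)/(-2859 + b(w)) = (2018 - 3371)/(-2859 + 2*(-12)) = -1353/(-2859 - 24) = -1353/(-2883) = -1353*(-1/2883) = 451/961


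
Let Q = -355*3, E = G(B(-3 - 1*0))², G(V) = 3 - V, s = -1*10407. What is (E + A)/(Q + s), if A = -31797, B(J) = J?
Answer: 10587/3824 ≈ 2.7686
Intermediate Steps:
s = -10407
E = 36 (E = (3 - (-3 - 1*0))² = (3 - (-3 + 0))² = (3 - 1*(-3))² = (3 + 3)² = 6² = 36)
Q = -1065
(E + A)/(Q + s) = (36 - 31797)/(-1065 - 10407) = -31761/(-11472) = -31761*(-1/11472) = 10587/3824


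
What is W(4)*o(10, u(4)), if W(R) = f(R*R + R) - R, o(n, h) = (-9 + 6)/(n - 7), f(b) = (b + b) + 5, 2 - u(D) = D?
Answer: -41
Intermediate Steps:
u(D) = 2 - D
f(b) = 5 + 2*b (f(b) = 2*b + 5 = 5 + 2*b)
o(n, h) = -3/(-7 + n)
W(R) = 5 + R + 2*R² (W(R) = (5 + 2*(R*R + R)) - R = (5 + 2*(R² + R)) - R = (5 + 2*(R + R²)) - R = (5 + (2*R + 2*R²)) - R = (5 + 2*R + 2*R²) - R = 5 + R + 2*R²)
W(4)*o(10, u(4)) = (5 + 4 + 2*4²)*(-3/(-7 + 10)) = (5 + 4 + 2*16)*(-3/3) = (5 + 4 + 32)*(-3*⅓) = 41*(-1) = -41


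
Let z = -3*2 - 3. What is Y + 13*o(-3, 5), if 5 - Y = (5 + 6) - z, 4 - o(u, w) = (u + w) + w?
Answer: -54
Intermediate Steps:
o(u, w) = 4 - u - 2*w (o(u, w) = 4 - ((u + w) + w) = 4 - (u + 2*w) = 4 + (-u - 2*w) = 4 - u - 2*w)
z = -9 (z = -6 - 3 = -9)
Y = -15 (Y = 5 - ((5 + 6) - 1*(-9)) = 5 - (11 + 9) = 5 - 1*20 = 5 - 20 = -15)
Y + 13*o(-3, 5) = -15 + 13*(4 - 1*(-3) - 2*5) = -15 + 13*(4 + 3 - 10) = -15 + 13*(-3) = -15 - 39 = -54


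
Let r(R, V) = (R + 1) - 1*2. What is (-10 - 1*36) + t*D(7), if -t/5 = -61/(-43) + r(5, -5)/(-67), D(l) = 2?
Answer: -171676/2881 ≈ -59.589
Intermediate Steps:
r(R, V) = -1 + R (r(R, V) = (1 + R) - 2 = -1 + R)
t = -19575/2881 (t = -5*(-61/(-43) + (-1 + 5)/(-67)) = -5*(-61*(-1/43) + 4*(-1/67)) = -5*(61/43 - 4/67) = -5*3915/2881 = -19575/2881 ≈ -6.7945)
(-10 - 1*36) + t*D(7) = (-10 - 1*36) - 19575/2881*2 = (-10 - 36) - 39150/2881 = -46 - 39150/2881 = -171676/2881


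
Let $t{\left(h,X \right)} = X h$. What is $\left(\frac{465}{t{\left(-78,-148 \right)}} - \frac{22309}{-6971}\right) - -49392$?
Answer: $\frac{1324998085473}{26824408} \approx 49395.0$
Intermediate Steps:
$\left(\frac{465}{t{\left(-78,-148 \right)}} - \frac{22309}{-6971}\right) - -49392 = \left(\frac{465}{\left(-148\right) \left(-78\right)} - \frac{22309}{-6971}\right) - -49392 = \left(\frac{465}{11544} - - \frac{22309}{6971}\right) + 49392 = \left(465 \cdot \frac{1}{11544} + \frac{22309}{6971}\right) + 49392 = \left(\frac{155}{3848} + \frac{22309}{6971}\right) + 49392 = \frac{86925537}{26824408} + 49392 = \frac{1324998085473}{26824408}$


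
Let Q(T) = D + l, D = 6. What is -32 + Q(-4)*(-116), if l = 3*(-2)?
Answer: -32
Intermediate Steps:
l = -6
Q(T) = 0 (Q(T) = 6 - 6 = 0)
-32 + Q(-4)*(-116) = -32 + 0*(-116) = -32 + 0 = -32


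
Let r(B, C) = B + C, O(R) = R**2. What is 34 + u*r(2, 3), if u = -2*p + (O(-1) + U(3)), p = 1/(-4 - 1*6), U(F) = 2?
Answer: 50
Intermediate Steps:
p = -1/10 (p = 1/(-4 - 6) = 1/(-10) = -1/10 ≈ -0.10000)
u = 16/5 (u = -2*(-1/10) + ((-1)**2 + 2) = 1/5 + (1 + 2) = 1/5 + 3 = 16/5 ≈ 3.2000)
34 + u*r(2, 3) = 34 + 16*(2 + 3)/5 = 34 + (16/5)*5 = 34 + 16 = 50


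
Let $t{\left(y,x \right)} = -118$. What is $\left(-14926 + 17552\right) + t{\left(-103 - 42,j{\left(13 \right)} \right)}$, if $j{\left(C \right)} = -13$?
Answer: $2508$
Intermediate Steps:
$\left(-14926 + 17552\right) + t{\left(-103 - 42,j{\left(13 \right)} \right)} = \left(-14926 + 17552\right) - 118 = 2626 - 118 = 2508$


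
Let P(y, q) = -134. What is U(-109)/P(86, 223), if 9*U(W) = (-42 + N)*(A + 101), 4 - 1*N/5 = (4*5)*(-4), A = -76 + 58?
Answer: -1743/67 ≈ -26.015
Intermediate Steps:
A = -18
N = 420 (N = 20 - 5*4*5*(-4) = 20 - 100*(-4) = 20 - 5*(-80) = 20 + 400 = 420)
U(W) = 3486 (U(W) = ((-42 + 420)*(-18 + 101))/9 = (378*83)/9 = (1/9)*31374 = 3486)
U(-109)/P(86, 223) = 3486/(-134) = 3486*(-1/134) = -1743/67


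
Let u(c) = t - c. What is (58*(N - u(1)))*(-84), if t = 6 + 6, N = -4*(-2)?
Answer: 14616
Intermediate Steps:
N = 8
t = 12
u(c) = 12 - c
(58*(N - u(1)))*(-84) = (58*(8 - (12 - 1*1)))*(-84) = (58*(8 - (12 - 1)))*(-84) = (58*(8 - 1*11))*(-84) = (58*(8 - 11))*(-84) = (58*(-3))*(-84) = -174*(-84) = 14616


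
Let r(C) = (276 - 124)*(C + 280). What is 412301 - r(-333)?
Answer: 420357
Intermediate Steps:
r(C) = 42560 + 152*C (r(C) = 152*(280 + C) = 42560 + 152*C)
412301 - r(-333) = 412301 - (42560 + 152*(-333)) = 412301 - (42560 - 50616) = 412301 - 1*(-8056) = 412301 + 8056 = 420357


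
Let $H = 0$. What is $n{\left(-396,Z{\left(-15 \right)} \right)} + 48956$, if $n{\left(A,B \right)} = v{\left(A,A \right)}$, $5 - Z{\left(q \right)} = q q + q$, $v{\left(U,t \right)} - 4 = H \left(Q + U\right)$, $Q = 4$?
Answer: $48960$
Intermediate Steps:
$v{\left(U,t \right)} = 4$ ($v{\left(U,t \right)} = 4 + 0 \left(4 + U\right) = 4 + 0 = 4$)
$Z{\left(q \right)} = 5 - q - q^{2}$ ($Z{\left(q \right)} = 5 - \left(q q + q\right) = 5 - \left(q^{2} + q\right) = 5 - \left(q + q^{2}\right) = 5 - q - q^{2}$)
$n{\left(A,B \right)} = 4$
$n{\left(-396,Z{\left(-15 \right)} \right)} + 48956 = 4 + 48956 = 48960$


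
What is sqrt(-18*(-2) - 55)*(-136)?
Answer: -136*I*sqrt(19) ≈ -592.81*I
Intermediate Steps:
sqrt(-18*(-2) - 55)*(-136) = sqrt(36 - 55)*(-136) = sqrt(-19)*(-136) = (I*sqrt(19))*(-136) = -136*I*sqrt(19)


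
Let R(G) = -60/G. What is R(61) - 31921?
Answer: -1947241/61 ≈ -31922.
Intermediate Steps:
R(61) - 31921 = -60/61 - 31921 = -1947241/61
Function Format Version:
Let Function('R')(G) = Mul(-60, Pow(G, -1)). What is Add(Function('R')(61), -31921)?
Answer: Rational(-1947241, 61) ≈ -31922.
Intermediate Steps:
Add(Function('R')(61), -31921) = Add(Mul(-60, Pow(61, -1)), -31921) = Add(Mul(-60, Rational(1, 61)), -31921) = Add(Rational(-60, 61), -31921) = Rational(-1947241, 61)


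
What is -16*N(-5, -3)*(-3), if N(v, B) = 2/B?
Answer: -32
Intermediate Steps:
-16*N(-5, -3)*(-3) = -32/(-3)*(-3) = -32*(-1)/3*(-3) = -16*(-⅔)*(-3) = (32/3)*(-3) = -32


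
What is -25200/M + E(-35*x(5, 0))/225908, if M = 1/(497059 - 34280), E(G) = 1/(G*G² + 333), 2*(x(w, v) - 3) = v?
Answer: -3048939071886882988801/261441521136 ≈ -1.1662e+10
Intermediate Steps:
x(w, v) = 3 + v/2
E(G) = 1/(333 + G³) (E(G) = 1/(G³ + 333) = 1/(333 + G³))
M = 1/462779 ≈ 2.1609e-6
-25200/M + E(-35*x(5, 0))/225908 = -25200/1/462779 + 1/((333 + (-35*(3 + (½)*0))³)*225908) = -25200*462779 + (1/225908)/(333 + (-35*(3 + 0))³) = -11662030800 + (1/225908)/(333 + (-35*3)³) = -11662030800 + (1/225908)/(333 + (-105)³) = -11662030800 + (1/225908)/(333 - 1157625) = -11662030800 + (1/225908)/(-1157292) = -11662030800 - 1/1157292*1/225908 = -11662030800 - 1/261441521136 = -3048939071886882988801/261441521136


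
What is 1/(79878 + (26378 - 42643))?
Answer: 1/63613 ≈ 1.5720e-5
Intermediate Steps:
1/(79878 + (26378 - 42643)) = 1/(79878 - 16265) = 1/63613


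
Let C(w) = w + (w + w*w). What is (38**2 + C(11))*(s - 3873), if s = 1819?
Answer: -3259698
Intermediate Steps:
C(w) = w**2 + 2*w (C(w) = w + (w + w**2) = w**2 + 2*w)
(38**2 + C(11))*(s - 3873) = (38**2 + 11*(2 + 11))*(1819 - 3873) = (1444 + 11*13)*(-2054) = (1444 + 143)*(-2054) = 1587*(-2054) = -3259698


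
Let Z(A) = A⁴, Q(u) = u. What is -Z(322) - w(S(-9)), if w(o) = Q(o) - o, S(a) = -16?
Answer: -10750371856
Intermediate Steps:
w(o) = 0 (w(o) = o - o = 0)
-Z(322) - w(S(-9)) = -1*322⁴ - 1*0 = -1*10750371856 + 0 = -10750371856 + 0 = -10750371856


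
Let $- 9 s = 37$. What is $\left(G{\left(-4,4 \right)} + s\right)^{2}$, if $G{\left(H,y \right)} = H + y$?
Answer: $\frac{1369}{81} \approx 16.901$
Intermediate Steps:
$s = - \frac{37}{9}$ ($s = \left(- \frac{1}{9}\right) 37 = - \frac{37}{9} \approx -4.1111$)
$\left(G{\left(-4,4 \right)} + s\right)^{2} = \left(\left(-4 + 4\right) - \frac{37}{9}\right)^{2} = \left(0 - \frac{37}{9}\right)^{2} = \left(- \frac{37}{9}\right)^{2} = \frac{1369}{81}$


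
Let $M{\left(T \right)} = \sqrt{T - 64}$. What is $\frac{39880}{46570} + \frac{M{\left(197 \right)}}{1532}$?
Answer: $\frac{3988}{4657} + \frac{\sqrt{133}}{1532} \approx 0.86387$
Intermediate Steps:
$M{\left(T \right)} = \sqrt{-64 + T}$
$\frac{39880}{46570} + \frac{M{\left(197 \right)}}{1532} = \frac{39880}{46570} + \frac{\sqrt{-64 + 197}}{1532} = 39880 \cdot \frac{1}{46570} + \sqrt{133} \cdot \frac{1}{1532} = \frac{3988}{4657} + \frac{\sqrt{133}}{1532}$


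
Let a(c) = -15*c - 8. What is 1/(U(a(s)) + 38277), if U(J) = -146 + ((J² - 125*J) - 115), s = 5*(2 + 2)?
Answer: 1/171380 ≈ 5.8350e-6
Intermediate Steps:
s = 20 (s = 5*4 = 20)
a(c) = -8 - 15*c
U(J) = -261 + J² - 125*J (U(J) = -146 + (-115 + J² - 125*J) = -261 + J² - 125*J)
1/(U(a(s)) + 38277) = 1/((-261 + (-8 - 15*20)² - 125*(-8 - 15*20)) + 38277) = 1/((-261 + (-8 - 300)² - 125*(-8 - 300)) + 38277) = 1/((-261 + (-308)² - 125*(-308)) + 38277) = 1/((-261 + 94864 + 38500) + 38277) = 1/(133103 + 38277) = 1/171380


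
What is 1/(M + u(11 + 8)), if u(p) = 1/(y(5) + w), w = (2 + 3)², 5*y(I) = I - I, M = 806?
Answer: 25/20151 ≈ 0.0012406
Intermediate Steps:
y(I) = 0 (y(I) = (I - I)/5 = (⅕)*0 = 0)
w = 25 (w = 5² = 25)
u(p) = 1/25 (u(p) = 1/(0 + 25) = 1/25)
1/(M + u(11 + 8)) = 1/(806 + 1/25) = 1/(20151/25) = 25/20151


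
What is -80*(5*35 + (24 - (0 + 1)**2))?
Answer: -15840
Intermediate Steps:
-80*(5*35 + (24 - (0 + 1)**2)) = -80*(175 + (24 - 1*1**2)) = -80*(175 + (24 - 1*1)) = -80*(175 + (24 - 1)) = -80*(175 + 23) = -80*198 = -15840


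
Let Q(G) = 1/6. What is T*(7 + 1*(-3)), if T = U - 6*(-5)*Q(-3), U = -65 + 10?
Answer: -200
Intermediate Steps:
Q(G) = ⅙ (Q(G) = 1*(⅙) = ⅙)
U = -55
T = -50 (T = -55 - 6*(-5)/6 = -55 - (-30)/6 = -55 - 1*(-5) = -55 + 5 = -50)
T*(7 + 1*(-3)) = -50*(7 + 1*(-3)) = -50*(7 - 3) = -50*4 = -200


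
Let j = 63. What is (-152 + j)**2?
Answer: 7921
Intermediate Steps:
(-152 + j)**2 = (-152 + 63)**2 = (-89)**2 = 7921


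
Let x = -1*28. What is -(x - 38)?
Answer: 66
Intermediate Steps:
x = -28
-(x - 38) = -(-28 - 38) = -1*(-66) = 66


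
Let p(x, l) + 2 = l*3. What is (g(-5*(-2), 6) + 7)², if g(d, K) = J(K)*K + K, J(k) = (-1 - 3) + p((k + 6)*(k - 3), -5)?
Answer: 12769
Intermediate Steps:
p(x, l) = -2 + 3*l (p(x, l) = -2 + l*3 = -2 + 3*l)
J(k) = -21 (J(k) = (-1 - 3) + (-2 + 3*(-5)) = -4 + (-2 - 15) = -4 - 17 = -21)
g(d, K) = -20*K (g(d, K) = -21*K + K = -20*K)
(g(-5*(-2), 6) + 7)² = (-20*6 + 7)² = (-120 + 7)² = (-113)² = 12769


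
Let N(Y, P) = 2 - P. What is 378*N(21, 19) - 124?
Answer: -6550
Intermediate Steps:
378*N(21, 19) - 124 = 378*(2 - 1*19) - 124 = 378*(2 - 19) - 124 = 378*(-17) - 124 = -6426 - 124 = -6550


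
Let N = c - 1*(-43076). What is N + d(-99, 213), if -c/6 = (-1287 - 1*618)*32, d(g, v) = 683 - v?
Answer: 409306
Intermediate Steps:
c = 365760 (c = -6*(-1287 - 1*618)*32 = -6*(-1287 - 618)*32 = -(-11430)*32 = -6*(-60960) = 365760)
N = 408836 (N = 365760 - 1*(-43076) = 365760 + 43076 = 408836)
N + d(-99, 213) = 408836 + (683 - 1*213) = 408836 + (683 - 213) = 408836 + 470 = 409306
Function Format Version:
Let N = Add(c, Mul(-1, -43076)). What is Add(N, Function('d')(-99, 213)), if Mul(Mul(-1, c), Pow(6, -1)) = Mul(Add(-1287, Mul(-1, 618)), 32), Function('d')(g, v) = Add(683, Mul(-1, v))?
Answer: 409306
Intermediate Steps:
c = 365760 (c = Mul(-6, Mul(Add(-1287, Mul(-1, 618)), 32)) = Mul(-6, Mul(Add(-1287, -618), 32)) = Mul(-6, Mul(-1905, 32)) = Mul(-6, -60960) = 365760)
N = 408836 (N = Add(365760, Mul(-1, -43076)) = Add(365760, 43076) = 408836)
Add(N, Function('d')(-99, 213)) = Add(408836, Add(683, Mul(-1, 213))) = Add(408836, Add(683, -213)) = Add(408836, 470) = 409306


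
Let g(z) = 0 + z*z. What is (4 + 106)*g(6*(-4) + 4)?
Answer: 44000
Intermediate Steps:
g(z) = z**2 (g(z) = 0 + z**2 = z**2)
(4 + 106)*g(6*(-4) + 4) = (4 + 106)*(6*(-4) + 4)**2 = 110*(-24 + 4)**2 = 110*(-20)**2 = 110*400 = 44000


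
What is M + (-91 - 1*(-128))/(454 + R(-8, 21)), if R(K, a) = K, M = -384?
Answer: -171227/446 ≈ -383.92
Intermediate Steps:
M + (-91 - 1*(-128))/(454 + R(-8, 21)) = -384 + (-91 - 1*(-128))/(454 - 8) = -384 + (-91 + 128)/446 = -384 + 37*(1/446) = -384 + 37/446 = -171227/446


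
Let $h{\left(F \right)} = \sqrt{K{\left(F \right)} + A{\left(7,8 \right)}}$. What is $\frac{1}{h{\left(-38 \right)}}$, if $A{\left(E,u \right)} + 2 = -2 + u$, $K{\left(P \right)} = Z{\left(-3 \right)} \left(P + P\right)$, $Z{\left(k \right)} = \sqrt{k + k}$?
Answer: $\frac{1}{2 \sqrt{1 - 19 i \sqrt{6}}} \approx 0.052373 + 0.05126 i$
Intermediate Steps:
$Z{\left(k \right)} = \sqrt{2} \sqrt{k}$ ($Z{\left(k \right)} = \sqrt{2 k} = \sqrt{2} \sqrt{k}$)
$K{\left(P \right)} = 2 i P \sqrt{6}$ ($K{\left(P \right)} = \sqrt{2} \sqrt{-3} \left(P + P\right) = \sqrt{2} i \sqrt{3} \cdot 2 P = i \sqrt{6} \cdot 2 P = 2 i P \sqrt{6}$)
$A{\left(E,u \right)} = -4 + u$ ($A{\left(E,u \right)} = -2 + \left(-2 + u\right) = -4 + u$)
$h{\left(F \right)} = \sqrt{4 + 2 i F \sqrt{6}}$ ($h{\left(F \right)} = \sqrt{2 i F \sqrt{6} + \left(-4 + 8\right)} = \sqrt{2 i F \sqrt{6} + 4} = \sqrt{4 + 2 i F \sqrt{6}}$)
$\frac{1}{h{\left(-38 \right)}} = \frac{1}{\sqrt{4 + 2 i \left(-38\right) \sqrt{6}}} = \frac{1}{\sqrt{4 - 76 i \sqrt{6}}}$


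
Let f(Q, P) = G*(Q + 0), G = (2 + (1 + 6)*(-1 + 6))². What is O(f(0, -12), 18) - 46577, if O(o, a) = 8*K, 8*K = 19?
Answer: -46558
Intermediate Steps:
G = 1369 (G = (2 + 7*5)² = (2 + 35)² = 37² = 1369)
K = 19/8 (K = (⅛)*19 = 19/8 ≈ 2.3750)
f(Q, P) = 1369*Q (f(Q, P) = 1369*(Q + 0) = 1369*Q)
O(o, a) = 19 (O(o, a) = 8*(19/8) = 19)
O(f(0, -12), 18) - 46577 = 19 - 46577 = -46558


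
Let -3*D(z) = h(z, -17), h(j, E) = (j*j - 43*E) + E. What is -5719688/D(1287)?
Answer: 5719688/552361 ≈ 10.355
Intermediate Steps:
h(j, E) = j² - 42*E (h(j, E) = (j² - 43*E) + E = j² - 42*E)
D(z) = -238 - z²/3 (D(z) = -(z² - 42*(-17))/3 = -(z² + 714)/3 = -(714 + z²)/3 = -238 - z²/3)
-5719688/D(1287) = -5719688/(-238 - ⅓*1287²) = -5719688/(-238 - ⅓*1656369) = -5719688/(-238 - 552123) = -5719688/(-552361) = -5719688*(-1/552361) = 5719688/552361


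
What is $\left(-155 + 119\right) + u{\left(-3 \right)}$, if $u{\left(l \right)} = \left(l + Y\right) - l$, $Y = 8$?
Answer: $-28$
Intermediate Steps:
$u{\left(l \right)} = 8$ ($u{\left(l \right)} = \left(l + 8\right) - l = \left(8 + l\right) - l = 8$)
$\left(-155 + 119\right) + u{\left(-3 \right)} = \left(-155 + 119\right) + 8 = -36 + 8 = -28$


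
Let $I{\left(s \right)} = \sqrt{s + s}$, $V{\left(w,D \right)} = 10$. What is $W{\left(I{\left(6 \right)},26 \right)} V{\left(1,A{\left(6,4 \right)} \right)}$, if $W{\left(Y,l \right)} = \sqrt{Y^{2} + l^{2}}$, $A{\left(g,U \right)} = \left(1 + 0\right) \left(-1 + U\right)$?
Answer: $40 \sqrt{43} \approx 262.3$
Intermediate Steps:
$A{\left(g,U \right)} = -1 + U$ ($A{\left(g,U \right)} = 1 \left(-1 + U\right) = -1 + U$)
$I{\left(s \right)} = \sqrt{2} \sqrt{s}$ ($I{\left(s \right)} = \sqrt{2 s} = \sqrt{2} \sqrt{s}$)
$W{\left(I{\left(6 \right)},26 \right)} V{\left(1,A{\left(6,4 \right)} \right)} = \sqrt{\left(\sqrt{2} \sqrt{6}\right)^{2} + 26^{2}} \cdot 10 = \sqrt{\left(2 \sqrt{3}\right)^{2} + 676} \cdot 10 = \sqrt{12 + 676} \cdot 10 = \sqrt{688} \cdot 10 = 4 \sqrt{43} \cdot 10 = 40 \sqrt{43}$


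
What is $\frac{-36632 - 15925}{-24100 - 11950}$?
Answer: $\frac{52557}{36050} \approx 1.4579$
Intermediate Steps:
$\frac{-36632 - 15925}{-24100 - 11950} = - \frac{52557}{-24100 - 11950} = - \frac{52557}{-36050} = \left(-52557\right) \left(- \frac{1}{36050}\right) = \frac{52557}{36050}$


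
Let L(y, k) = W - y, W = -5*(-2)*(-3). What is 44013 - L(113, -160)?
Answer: 44156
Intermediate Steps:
W = -30 (W = 10*(-3) = -30)
L(y, k) = -30 - y
44013 - L(113, -160) = 44013 - (-30 - 1*113) = 44013 - (-30 - 113) = 44013 - 1*(-143) = 44013 + 143 = 44156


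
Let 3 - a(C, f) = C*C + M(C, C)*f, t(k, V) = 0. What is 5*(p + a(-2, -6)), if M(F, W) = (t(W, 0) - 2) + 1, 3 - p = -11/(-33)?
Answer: -65/3 ≈ -21.667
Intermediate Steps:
p = 8/3 (p = 3 - (-11)/(-33) = 3 - (-11)*(-1)/33 = 3 - 1*1/3 = 3 - 1/3 = 8/3 ≈ 2.6667)
M(F, W) = -1 (M(F, W) = (0 - 2) + 1 = -2 + 1 = -1)
a(C, f) = 3 + f - C**2 (a(C, f) = 3 - (C*C - f) = 3 - (C**2 - f) = 3 + (f - C**2) = 3 + f - C**2)
5*(p + a(-2, -6)) = 5*(8/3 + (3 - 6 - 1*(-2)**2)) = 5*(8/3 + (3 - 6 - 1*4)) = 5*(8/3 + (3 - 6 - 4)) = 5*(8/3 - 7) = 5*(-13/3) = -65/3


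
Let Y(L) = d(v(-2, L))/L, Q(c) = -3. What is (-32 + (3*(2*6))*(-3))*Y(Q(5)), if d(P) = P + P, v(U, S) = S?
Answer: -280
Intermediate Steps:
d(P) = 2*P
Y(L) = 2 (Y(L) = (2*L)/L = 2)
(-32 + (3*(2*6))*(-3))*Y(Q(5)) = (-32 + (3*(2*6))*(-3))*2 = (-32 + (3*12)*(-3))*2 = (-32 + 36*(-3))*2 = (-32 - 108)*2 = -140*2 = -280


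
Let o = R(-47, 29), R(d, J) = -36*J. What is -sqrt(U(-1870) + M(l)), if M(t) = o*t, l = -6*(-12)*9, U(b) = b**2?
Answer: -2*sqrt(705097) ≈ -1679.4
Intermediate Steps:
o = -1044 (o = -36*29 = -1044)
l = 648 (l = 72*9 = 648)
M(t) = -1044*t
-sqrt(U(-1870) + M(l)) = -sqrt((-1870)**2 - 1044*648) = -sqrt(3496900 - 676512) = -sqrt(2820388) = -2*sqrt(705097)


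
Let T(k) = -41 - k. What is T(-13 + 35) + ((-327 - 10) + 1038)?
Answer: 638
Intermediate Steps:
T(-13 + 35) + ((-327 - 10) + 1038) = (-41 - (-13 + 35)) + ((-327 - 10) + 1038) = (-41 - 1*22) + (-337 + 1038) = (-41 - 22) + 701 = -63 + 701 = 638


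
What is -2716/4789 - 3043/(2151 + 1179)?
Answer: -23617207/15947370 ≈ -1.4809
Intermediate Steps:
-2716/4789 - 3043/(2151 + 1179) = -2716*1/4789 - 3043/3330 = -2716/4789 - 3043*1/3330 = -2716/4789 - 3043/3330 = -23617207/15947370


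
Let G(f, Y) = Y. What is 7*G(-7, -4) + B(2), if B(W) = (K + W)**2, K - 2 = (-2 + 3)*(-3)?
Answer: -27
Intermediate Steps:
K = -1 (K = 2 + (-2 + 3)*(-3) = 2 + 1*(-3) = 2 - 3 = -1)
B(W) = (-1 + W)**2
7*G(-7, -4) + B(2) = 7*(-4) + (-1 + 2)**2 = -28 + 1**2 = -28 + 1 = -27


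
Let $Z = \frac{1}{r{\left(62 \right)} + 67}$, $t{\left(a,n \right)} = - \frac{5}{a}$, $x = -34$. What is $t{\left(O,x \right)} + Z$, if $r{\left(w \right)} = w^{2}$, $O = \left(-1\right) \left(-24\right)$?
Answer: $- \frac{19531}{93864} \approx -0.20808$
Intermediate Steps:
$O = 24$
$Z = \frac{1}{3911}$ ($Z = \frac{1}{62^{2} + 67} = \frac{1}{3844 + 67} = \frac{1}{3911} \approx 0.00025569$)
$t{\left(O,x \right)} + Z = - \frac{5}{24} + \frac{1}{3911} = - \frac{19531}{93864}$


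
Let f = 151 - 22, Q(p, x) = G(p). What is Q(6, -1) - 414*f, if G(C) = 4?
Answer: -53402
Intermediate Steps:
Q(p, x) = 4
f = 129
Q(6, -1) - 414*f = 4 - 414*129 = 4 - 53406 = -53402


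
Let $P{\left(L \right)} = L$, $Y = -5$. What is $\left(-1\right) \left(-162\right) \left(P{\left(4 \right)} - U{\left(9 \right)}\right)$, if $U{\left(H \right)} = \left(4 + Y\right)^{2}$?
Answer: $486$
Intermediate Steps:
$U{\left(H \right)} = 1$ ($U{\left(H \right)} = \left(4 - 5\right)^{2} = \left(-1\right)^{2} = 1$)
$\left(-1\right) \left(-162\right) \left(P{\left(4 \right)} - U{\left(9 \right)}\right) = \left(-1\right) \left(-162\right) \left(4 - 1\right) = 162 \left(4 - 1\right) = 162 \cdot 3 = 486$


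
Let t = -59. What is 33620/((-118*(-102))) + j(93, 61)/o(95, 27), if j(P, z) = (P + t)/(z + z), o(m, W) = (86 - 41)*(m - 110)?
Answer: 115341574/41298525 ≈ 2.7929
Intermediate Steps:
o(m, W) = -4950 + 45*m (o(m, W) = 45*(-110 + m) = -4950 + 45*m)
j(P, z) = (-59 + P)/(2*z) (j(P, z) = (P - 59)/(z + z) = (-59 + P)/((2*z)) = (-59 + P)*(1/(2*z)) = (-59 + P)/(2*z))
33620/((-118*(-102))) + j(93, 61)/o(95, 27) = 33620/((-118*(-102))) + ((½)*(-59 + 93)/61)/(-4950 + 45*95) = 33620/12036 + ((½)*(1/61)*34)/(-4950 + 4275) = 33620*(1/12036) + (17/61)/(-675) = 8405/3009 + (17/61)*(-1/675) = 8405/3009 - 17/41175 = 115341574/41298525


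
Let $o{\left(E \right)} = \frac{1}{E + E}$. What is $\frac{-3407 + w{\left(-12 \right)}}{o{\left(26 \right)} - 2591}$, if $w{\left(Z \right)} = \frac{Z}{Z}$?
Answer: $\frac{177112}{134731} \approx 1.3146$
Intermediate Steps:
$o{\left(E \right)} = \frac{1}{2 E}$
$w{\left(Z \right)} = 1$
$\frac{-3407 + w{\left(-12 \right)}}{o{\left(26 \right)} - 2591} = \frac{-3407 + 1}{\frac{1}{2 \cdot 26} - 2591} = - \frac{3406}{\frac{1}{2} \cdot \frac{1}{26} - 2591} = - \frac{3406}{\frac{1}{52} - 2591} = - \frac{3406}{- \frac{134731}{52}} = \left(-3406\right) \left(- \frac{52}{134731}\right) = \frac{177112}{134731}$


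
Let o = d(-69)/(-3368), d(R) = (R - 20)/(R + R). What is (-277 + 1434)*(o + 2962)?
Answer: 1592830467683/464784 ≈ 3.4270e+6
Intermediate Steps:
d(R) = (-20 + R)/(2*R) (d(R) = (-20 + R)/((2*R)) = (-20 + R)*(1/(2*R)) = (-20 + R)/(2*R))
o = -89/464784 (o = ((½)*(-20 - 69)/(-69))/(-3368) = ((½)*(-1/69)*(-89))*(-1/3368) = (89/138)*(-1/3368) = -89/464784 ≈ -0.00019149)
(-277 + 1434)*(o + 2962) = (-277 + 1434)*(-89/464784 + 2962) = 1157*(1376690119/464784) = 1592830467683/464784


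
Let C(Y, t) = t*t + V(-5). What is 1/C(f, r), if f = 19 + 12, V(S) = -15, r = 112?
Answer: 1/12529 ≈ 7.9815e-5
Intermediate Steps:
f = 31
C(Y, t) = -15 + t**2 (C(Y, t) = t*t - 15 = t**2 - 15 = -15 + t**2)
1/C(f, r) = 1/(-15 + 112**2) = 1/(-15 + 12544) = 1/12529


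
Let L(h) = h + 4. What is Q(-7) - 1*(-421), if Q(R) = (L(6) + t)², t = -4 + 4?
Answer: 521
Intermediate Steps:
L(h) = 4 + h
t = 0
Q(R) = 100 (Q(R) = ((4 + 6) + 0)² = (10 + 0)² = 10² = 100)
Q(-7) - 1*(-421) = 100 - 1*(-421) = 100 + 421 = 521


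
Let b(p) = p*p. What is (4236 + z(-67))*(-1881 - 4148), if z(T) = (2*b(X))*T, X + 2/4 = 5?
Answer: -18358305/2 ≈ -9.1792e+6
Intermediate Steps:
X = 9/2 (X = -½ + 5 = 9/2 ≈ 4.5000)
b(p) = p²
z(T) = 81*T/2 (z(T) = (2*(9/2)²)*T = (2*(81/4))*T = 81*T/2)
(4236 + z(-67))*(-1881 - 4148) = (4236 + (81/2)*(-67))*(-1881 - 4148) = (4236 - 5427/2)*(-6029) = (3045/2)*(-6029) = -18358305/2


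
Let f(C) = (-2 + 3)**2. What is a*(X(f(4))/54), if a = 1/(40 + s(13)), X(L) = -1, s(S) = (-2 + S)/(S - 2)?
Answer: -1/2214 ≈ -0.00045167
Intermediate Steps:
s(S) = 1 (s(S) = (-2 + S)/(-2 + S) = 1)
f(C) = 1 (f(C) = 1**2 = 1)
a = 1/41 (a = 1/(40 + 1) = 1/41 ≈ 0.024390)
a*(X(f(4))/54) = (-1/54)/41 = (-1*1/54)/41 = (1/41)*(-1/54) = -1/2214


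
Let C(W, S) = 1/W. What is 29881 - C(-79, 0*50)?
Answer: 2360600/79 ≈ 29881.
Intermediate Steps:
29881 - C(-79, 0*50) = 29881 - 1/(-79) = 29881 - 1*(-1/79) = 29881 + 1/79 = 2360600/79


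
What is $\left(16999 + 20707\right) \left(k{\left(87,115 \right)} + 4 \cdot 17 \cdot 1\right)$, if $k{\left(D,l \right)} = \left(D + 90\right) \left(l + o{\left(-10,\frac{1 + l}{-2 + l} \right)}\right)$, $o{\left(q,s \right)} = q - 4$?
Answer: $676634170$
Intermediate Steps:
$o{\left(q,s \right)} = -4 + q$
$k{\left(D,l \right)} = \left(-14 + l\right) \left(90 + D\right)$ ($k{\left(D,l \right)} = \left(D + 90\right) \left(l - 14\right) = \left(90 + D\right) \left(l - 14\right) = \left(90 + D\right) \left(-14 + l\right) = \left(-14 + l\right) \left(90 + D\right)$)
$\left(16999 + 20707\right) \left(k{\left(87,115 \right)} + 4 \cdot 17 \cdot 1\right) = \left(16999 + 20707\right) \left(\left(-1260 - 1218 + 90 \cdot 115 + 87 \cdot 115\right) + 4 \cdot 17 \cdot 1\right) = 37706 \left(\left(-1260 - 1218 + 10350 + 10005\right) + 68 \cdot 1\right) = 37706 \left(17877 + 68\right) = 37706 \cdot 17945 = 676634170$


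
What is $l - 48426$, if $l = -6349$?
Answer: $-54775$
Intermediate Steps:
$l - 48426 = -6349 - 48426 = -54775$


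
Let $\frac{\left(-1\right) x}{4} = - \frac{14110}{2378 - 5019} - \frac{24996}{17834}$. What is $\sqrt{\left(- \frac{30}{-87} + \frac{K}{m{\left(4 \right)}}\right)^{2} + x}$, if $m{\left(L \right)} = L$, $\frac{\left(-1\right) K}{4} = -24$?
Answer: $\frac{2 \sqrt{67269101534418376677}}{682944113} \approx 24.019$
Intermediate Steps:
$K = 96$ ($K = \left(-4\right) \left(-24\right) = 96$)
$x = - \frac{371246608}{23549797}$ ($x = - 4 \left(- \frac{14110}{2378 - 5019} - \frac{24996}{17834}\right) = - 4 \left(- \frac{14110}{-2641} - \frac{12498}{8917}\right) = - 4 \left(\left(-14110\right) \left(- \frac{1}{2641}\right) - \frac{12498}{8917}\right) = - 4 \left(\frac{14110}{2641} - \frac{12498}{8917}\right) = \left(-4\right) \frac{92811652}{23549797} = - \frac{371246608}{23549797} \approx -15.764$)
$\sqrt{\left(- \frac{30}{-87} + \frac{K}{m{\left(4 \right)}}\right)^{2} + x} = \sqrt{\left(- \frac{30}{-87} + \frac{96}{4}\right)^{2} - \frac{371246608}{23549797}} = \sqrt{\left(\left(-30\right) \left(- \frac{1}{87}\right) + 96 \cdot \frac{1}{4}\right)^{2} - \frac{371246608}{23549797}} = \sqrt{\left(\frac{10}{29} + 24\right)^{2} - \frac{371246608}{23549797}} = \sqrt{\left(\frac{706}{29}\right)^{2} - \frac{371246608}{23549797}} = \sqrt{\frac{498436}{841} - \frac{371246608}{23549797}} = \sqrt{\frac{11425848220164}{19805379277}} = \frac{2 \sqrt{67269101534418376677}}{682944113}$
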